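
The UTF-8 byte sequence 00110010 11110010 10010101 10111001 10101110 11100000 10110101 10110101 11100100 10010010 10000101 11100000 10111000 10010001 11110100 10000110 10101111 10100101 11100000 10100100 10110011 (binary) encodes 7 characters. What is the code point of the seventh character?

Offset 0: leading byte 0x32 = 00110010 → 1-byte char #1 = 32.
Offset 1: leading byte 0xF2 = 11110010 → 4-byte char #2 = F2 95 B9 AE.
Offset 5: leading byte 0xE0 = 11100000 → 3-byte char #3 = E0 B5 B5.
Offset 8: leading byte 0xE4 = 11100100 → 3-byte char #4 = E4 92 85.
Offset 11: leading byte 0xE0 = 11100000 → 3-byte char #5 = E0 B8 91.
Offset 14: leading byte 0xF4 = 11110100 → 4-byte char #6 = F4 86 AF A5.
Offset 18: leading byte 0xE0 = 11100000 → 3-byte char #7 = E0 A4 B3.
Leading byte 0xE0 = 11100000 matches 1110xxxx → 3-byte sequence.
Byte 1: 0xE0 = 11100000, payload 0000 (4 bits).
Byte 2: 0xA4 = 10100100 (10xxxxxx ✓), payload 100100.
Byte 3: 0xB3 = 10110011 (10xxxxxx ✓), payload 110011.
Concatenate: 0000100100110011 = 0x933 (16 bits → U+0933).

U+0933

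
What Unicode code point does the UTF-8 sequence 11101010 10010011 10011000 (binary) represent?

U+A4D8

Leading byte 0xEA = 11101010 matches 1110xxxx → 3-byte sequence.
Byte 1: 0xEA = 11101010, payload 1010 (4 bits).
Byte 2: 0x93 = 10010011 (10xxxxxx ✓), payload 010011.
Byte 3: 0x98 = 10011000 (10xxxxxx ✓), payload 011000.
Concatenate: 1010010011011000 = 0xA4D8 (16 bits → U+A4D8).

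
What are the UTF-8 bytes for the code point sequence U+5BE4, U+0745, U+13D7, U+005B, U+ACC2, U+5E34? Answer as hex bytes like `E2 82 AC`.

U+5BE4: 3-byte form → E5 AF A4.
U+0745: 2-byte form → DD 85.
U+13D7: 3-byte form → E1 8F 97.
U+005B: 1-byte form → 5B.
U+ACC2: 3-byte form → EA B3 82.
U+5E34: 3-byte form → E5 B8 B4.
Concatenated (15 bytes): E5 AF A4 DD 85 E1 8F 97 5B EA B3 82 E5 B8 B4.

E5 AF A4 DD 85 E1 8F 97 5B EA B3 82 E5 B8 B4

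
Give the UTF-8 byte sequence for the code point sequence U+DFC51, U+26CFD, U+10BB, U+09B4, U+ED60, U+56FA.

F3 9F B1 91 F0 A6 B3 BD E1 82 BB E0 A6 B4 EE B5 A0 E5 9B BA

U+DFC51: 4-byte form → F3 9F B1 91.
U+26CFD: 4-byte form → F0 A6 B3 BD.
U+10BB: 3-byte form → E1 82 BB.
U+09B4: 3-byte form → E0 A6 B4.
U+ED60: 3-byte form → EE B5 A0.
U+56FA: 3-byte form → E5 9B BA.
Concatenated (20 bytes): F3 9F B1 91 F0 A6 B3 BD E1 82 BB E0 A6 B4 EE B5 A0 E5 9B BA.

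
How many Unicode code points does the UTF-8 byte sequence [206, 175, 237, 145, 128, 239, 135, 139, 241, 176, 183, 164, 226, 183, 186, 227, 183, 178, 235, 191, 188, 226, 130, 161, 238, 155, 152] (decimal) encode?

9

Byte at offset 0: 0xCE = 11001110 → 2-byte char (#1). Advance 2.
Byte at offset 2: 0xED = 11101101 → 3-byte char (#2). Advance 3.
Byte at offset 5: 0xEF = 11101111 → 3-byte char (#3). Advance 3.
Byte at offset 8: 0xF1 = 11110001 → 4-byte char (#4). Advance 4.
Byte at offset 12: 0xE2 = 11100010 → 3-byte char (#5). Advance 3.
Byte at offset 15: 0xE3 = 11100011 → 3-byte char (#6). Advance 3.
Byte at offset 18: 0xEB = 11101011 → 3-byte char (#7). Advance 3.
Byte at offset 21: 0xE2 = 11100010 → 3-byte char (#8). Advance 3.
Byte at offset 24: 0xEE = 11101110 → 3-byte char (#9). Advance 3.
Reached end at offset 27 after 9 code points.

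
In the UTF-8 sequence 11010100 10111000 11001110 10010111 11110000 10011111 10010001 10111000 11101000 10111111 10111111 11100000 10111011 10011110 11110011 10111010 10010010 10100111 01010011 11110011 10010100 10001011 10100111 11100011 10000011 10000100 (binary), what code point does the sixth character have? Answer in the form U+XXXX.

Offset 0: leading byte 0xD4 = 11010100 → 2-byte char #1 = D4 B8.
Offset 2: leading byte 0xCE = 11001110 → 2-byte char #2 = CE 97.
Offset 4: leading byte 0xF0 = 11110000 → 4-byte char #3 = F0 9F 91 B8.
Offset 8: leading byte 0xE8 = 11101000 → 3-byte char #4 = E8 BF BF.
Offset 11: leading byte 0xE0 = 11100000 → 3-byte char #5 = E0 BB 9E.
Offset 14: leading byte 0xF3 = 11110011 → 4-byte char #6 = F3 BA 92 A7.
Leading byte 0xF3 = 11110011 matches 11110xxx → 4-byte sequence.
Byte 1: 0xF3 = 11110011, payload 011 (3 bits).
Byte 2: 0xBA = 10111010 (10xxxxxx ✓), payload 111010.
Byte 3: 0x92 = 10010010 (10xxxxxx ✓), payload 010010.
Byte 4: 0xA7 = 10100111 (10xxxxxx ✓), payload 100111.
Concatenate: 011111010010010100111 = 0xFA4A7 (21 bits → U+FA4A7).

U+FA4A7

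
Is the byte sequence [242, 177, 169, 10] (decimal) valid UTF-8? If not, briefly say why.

invalid (non-continuation byte where continuation expected)

Leading byte 0xF2 = 11110010 → 4-byte form.
Byte 4 is 0x0A = 00001010, which is not 10xxxxxx — expected a continuation byte.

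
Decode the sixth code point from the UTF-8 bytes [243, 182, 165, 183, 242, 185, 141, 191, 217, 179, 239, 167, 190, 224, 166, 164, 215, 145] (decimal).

U+05D1

Offset 0: leading byte 0xF3 = 11110011 → 4-byte char #1 = F3 B6 A5 B7.
Offset 4: leading byte 0xF2 = 11110010 → 4-byte char #2 = F2 B9 8D BF.
Offset 8: leading byte 0xD9 = 11011001 → 2-byte char #3 = D9 B3.
Offset 10: leading byte 0xEF = 11101111 → 3-byte char #4 = EF A7 BE.
Offset 13: leading byte 0xE0 = 11100000 → 3-byte char #5 = E0 A6 A4.
Offset 16: leading byte 0xD7 = 11010111 → 2-byte char #6 = D7 91.
Leading byte 0xD7 = 11010111 matches 110xxxxx → 2-byte sequence.
Byte 1: 0xD7 = 11010111, payload 10111 (5 bits).
Byte 2: 0x91 = 10010001 (10xxxxxx ✓), payload 010001.
Concatenate: 10111010001 = 0x5D1 (11 bits → U+05D1).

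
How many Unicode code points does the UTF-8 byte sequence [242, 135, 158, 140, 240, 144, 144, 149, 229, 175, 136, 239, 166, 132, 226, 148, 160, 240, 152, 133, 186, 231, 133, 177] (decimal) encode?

Byte at offset 0: 0xF2 = 11110010 → 4-byte char (#1). Advance 4.
Byte at offset 4: 0xF0 = 11110000 → 4-byte char (#2). Advance 4.
Byte at offset 8: 0xE5 = 11100101 → 3-byte char (#3). Advance 3.
Byte at offset 11: 0xEF = 11101111 → 3-byte char (#4). Advance 3.
Byte at offset 14: 0xE2 = 11100010 → 3-byte char (#5). Advance 3.
Byte at offset 17: 0xF0 = 11110000 → 4-byte char (#6). Advance 4.
Byte at offset 21: 0xE7 = 11100111 → 3-byte char (#7). Advance 3.
Reached end at offset 24 after 7 code points.

7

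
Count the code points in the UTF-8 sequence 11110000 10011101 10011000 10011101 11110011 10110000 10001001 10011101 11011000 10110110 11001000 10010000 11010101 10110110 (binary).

5

Byte at offset 0: 0xF0 = 11110000 → 4-byte char (#1). Advance 4.
Byte at offset 4: 0xF3 = 11110011 → 4-byte char (#2). Advance 4.
Byte at offset 8: 0xD8 = 11011000 → 2-byte char (#3). Advance 2.
Byte at offset 10: 0xC8 = 11001000 → 2-byte char (#4). Advance 2.
Byte at offset 12: 0xD5 = 11010101 → 2-byte char (#5). Advance 2.
Reached end at offset 14 after 5 code points.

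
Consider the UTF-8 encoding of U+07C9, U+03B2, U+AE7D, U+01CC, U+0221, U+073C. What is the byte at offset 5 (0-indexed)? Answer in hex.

0xB9

U+07C9 → 2-byte form DF 89 at offsets 0–1.
U+03B2 → 2-byte form CE B2 at offsets 2–3.
U+AE7D → 3-byte form EA B9 BD at offsets 4–6.
Offset 5 falls in char 3's range; it's byte 2 of EA B9 BD = 0xB9.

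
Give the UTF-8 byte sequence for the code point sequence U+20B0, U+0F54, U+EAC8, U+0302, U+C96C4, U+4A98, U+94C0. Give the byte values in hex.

U+20B0: 3-byte form → E2 82 B0.
U+0F54: 3-byte form → E0 BD 94.
U+EAC8: 3-byte form → EE AB 88.
U+0302: 2-byte form → CC 82.
U+C96C4: 4-byte form → F3 89 9B 84.
U+4A98: 3-byte form → E4 AA 98.
U+94C0: 3-byte form → E9 93 80.
Concatenated (21 bytes): E2 82 B0 E0 BD 94 EE AB 88 CC 82 F3 89 9B 84 E4 AA 98 E9 93 80.

E2 82 B0 E0 BD 94 EE AB 88 CC 82 F3 89 9B 84 E4 AA 98 E9 93 80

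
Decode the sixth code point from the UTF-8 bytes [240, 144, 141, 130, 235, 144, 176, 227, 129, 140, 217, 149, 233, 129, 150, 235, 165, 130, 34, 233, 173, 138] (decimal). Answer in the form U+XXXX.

Offset 0: leading byte 0xF0 = 11110000 → 4-byte char #1 = F0 90 8D 82.
Offset 4: leading byte 0xEB = 11101011 → 3-byte char #2 = EB 90 B0.
Offset 7: leading byte 0xE3 = 11100011 → 3-byte char #3 = E3 81 8C.
Offset 10: leading byte 0xD9 = 11011001 → 2-byte char #4 = D9 95.
Offset 12: leading byte 0xE9 = 11101001 → 3-byte char #5 = E9 81 96.
Offset 15: leading byte 0xEB = 11101011 → 3-byte char #6 = EB A5 82.
Leading byte 0xEB = 11101011 matches 1110xxxx → 3-byte sequence.
Byte 1: 0xEB = 11101011, payload 1011 (4 bits).
Byte 2: 0xA5 = 10100101 (10xxxxxx ✓), payload 100101.
Byte 3: 0x82 = 10000010 (10xxxxxx ✓), payload 000010.
Concatenate: 1011100101000010 = 0xB942 (16 bits → U+B942).

U+B942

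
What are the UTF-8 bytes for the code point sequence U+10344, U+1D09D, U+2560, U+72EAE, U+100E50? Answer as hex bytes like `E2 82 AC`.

U+10344: 4-byte form → F0 90 8D 84.
U+1D09D: 4-byte form → F0 9D 82 9D.
U+2560: 3-byte form → E2 95 A0.
U+72EAE: 4-byte form → F1 B2 BA AE.
U+100E50: 4-byte form → F4 80 B9 90.
Concatenated (19 bytes): F0 90 8D 84 F0 9D 82 9D E2 95 A0 F1 B2 BA AE F4 80 B9 90.

F0 90 8D 84 F0 9D 82 9D E2 95 A0 F1 B2 BA AE F4 80 B9 90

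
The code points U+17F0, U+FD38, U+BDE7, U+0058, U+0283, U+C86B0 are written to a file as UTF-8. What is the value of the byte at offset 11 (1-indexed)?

0xCA

1-indexed offset 11 is 0-indexed offset 10.
U+17F0 → 3-byte form E1 9F B0 at offsets 0–2.
U+FD38 → 3-byte form EF B4 B8 at offsets 3–5.
U+BDE7 → 3-byte form EB B7 A7 at offsets 6–8.
U+0058 → 1-byte form 58 at offsets 9–9.
U+0283 → 2-byte form CA 83 at offsets 10–11.
Offset 10 falls in char 5's range; it's byte 1 of CA 83 = 0xCA.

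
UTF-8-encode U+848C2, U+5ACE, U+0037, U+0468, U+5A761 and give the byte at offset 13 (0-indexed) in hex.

U+848C2 → 4-byte form F2 84 A3 82 at offsets 0–3.
U+5ACE → 3-byte form E5 AB 8E at offsets 4–6.
U+0037 → 1-byte form 37 at offsets 7–7.
U+0468 → 2-byte form D1 A8 at offsets 8–9.
U+5A761 → 4-byte form F1 9A 9D A1 at offsets 10–13.
Offset 13 falls in char 5's range; it's byte 4 of F1 9A 9D A1 = 0xA1.

0xA1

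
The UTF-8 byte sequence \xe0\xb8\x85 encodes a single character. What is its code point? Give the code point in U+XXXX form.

U+0E05

Leading byte 0xE0 = 11100000 matches 1110xxxx → 3-byte sequence.
Byte 1: 0xE0 = 11100000, payload 0000 (4 bits).
Byte 2: 0xB8 = 10111000 (10xxxxxx ✓), payload 111000.
Byte 3: 0x85 = 10000101 (10xxxxxx ✓), payload 000101.
Concatenate: 0000111000000101 = 0xE05 (16 bits → U+0E05).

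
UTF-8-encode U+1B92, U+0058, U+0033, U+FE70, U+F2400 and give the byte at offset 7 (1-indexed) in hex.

0xB9

1-indexed offset 7 is 0-indexed offset 6.
U+1B92 → 3-byte form E1 AE 92 at offsets 0–2.
U+0058 → 1-byte form 58 at offsets 3–3.
U+0033 → 1-byte form 33 at offsets 4–4.
U+FE70 → 3-byte form EF B9 B0 at offsets 5–7.
Offset 6 falls in char 4's range; it's byte 2 of EF B9 B0 = 0xB9.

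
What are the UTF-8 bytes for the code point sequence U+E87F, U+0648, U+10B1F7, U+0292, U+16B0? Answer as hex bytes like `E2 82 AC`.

U+E87F: 3-byte form → EE A1 BF.
U+0648: 2-byte form → D9 88.
U+10B1F7: 4-byte form → F4 8B 87 B7.
U+0292: 2-byte form → CA 92.
U+16B0: 3-byte form → E1 9A B0.
Concatenated (14 bytes): EE A1 BF D9 88 F4 8B 87 B7 CA 92 E1 9A B0.

EE A1 BF D9 88 F4 8B 87 B7 CA 92 E1 9A B0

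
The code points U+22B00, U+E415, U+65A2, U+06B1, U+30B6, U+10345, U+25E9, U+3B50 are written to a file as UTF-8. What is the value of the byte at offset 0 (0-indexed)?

U+22B00 → 4-byte form F0 A2 AC 80 at offsets 0–3.
Offset 0 falls in char 1's range; it's byte 1 of F0 A2 AC 80 = 0xF0.

0xF0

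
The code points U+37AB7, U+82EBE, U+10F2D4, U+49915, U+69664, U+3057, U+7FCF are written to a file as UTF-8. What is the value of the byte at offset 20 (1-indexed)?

1-indexed offset 20 is 0-indexed offset 19.
U+37AB7 → 4-byte form F0 B7 AA B7 at offsets 0–3.
U+82EBE → 4-byte form F2 82 BA BE at offsets 4–7.
U+10F2D4 → 4-byte form F4 8F 8B 94 at offsets 8–11.
U+49915 → 4-byte form F1 89 A4 95 at offsets 12–15.
U+69664 → 4-byte form F1 A9 99 A4 at offsets 16–19.
Offset 19 falls in char 5's range; it's byte 4 of F1 A9 99 A4 = 0xA4.

0xA4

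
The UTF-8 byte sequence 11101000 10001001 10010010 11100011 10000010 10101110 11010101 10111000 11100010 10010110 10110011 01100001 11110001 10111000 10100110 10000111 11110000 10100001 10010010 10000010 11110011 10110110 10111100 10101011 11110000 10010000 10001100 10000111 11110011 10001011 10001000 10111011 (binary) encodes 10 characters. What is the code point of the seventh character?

Offset 0: leading byte 0xE8 = 11101000 → 3-byte char #1 = E8 89 92.
Offset 3: leading byte 0xE3 = 11100011 → 3-byte char #2 = E3 82 AE.
Offset 6: leading byte 0xD5 = 11010101 → 2-byte char #3 = D5 B8.
Offset 8: leading byte 0xE2 = 11100010 → 3-byte char #4 = E2 96 B3.
Offset 11: leading byte 0x61 = 01100001 → 1-byte char #5 = 61.
Offset 12: leading byte 0xF1 = 11110001 → 4-byte char #6 = F1 B8 A6 87.
Offset 16: leading byte 0xF0 = 11110000 → 4-byte char #7 = F0 A1 92 82.
Leading byte 0xF0 = 11110000 matches 11110xxx → 4-byte sequence.
Byte 1: 0xF0 = 11110000, payload 000 (3 bits).
Byte 2: 0xA1 = 10100001 (10xxxxxx ✓), payload 100001.
Byte 3: 0x92 = 10010010 (10xxxxxx ✓), payload 010010.
Byte 4: 0x82 = 10000010 (10xxxxxx ✓), payload 000010.
Concatenate: 000100001010010000010 = 0x21482 (21 bits → U+21482).

U+21482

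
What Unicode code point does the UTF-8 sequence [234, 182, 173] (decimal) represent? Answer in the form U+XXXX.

U+ADAD

Leading byte 0xEA = 11101010 matches 1110xxxx → 3-byte sequence.
Byte 1: 0xEA = 11101010, payload 1010 (4 bits).
Byte 2: 0xB6 = 10110110 (10xxxxxx ✓), payload 110110.
Byte 3: 0xAD = 10101101 (10xxxxxx ✓), payload 101101.
Concatenate: 1010110110101101 = 0xADAD (16 bits → U+ADAD).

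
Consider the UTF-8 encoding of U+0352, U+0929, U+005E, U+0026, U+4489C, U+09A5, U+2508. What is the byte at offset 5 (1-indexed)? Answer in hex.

1-indexed offset 5 is 0-indexed offset 4.
U+0352 → 2-byte form CD 92 at offsets 0–1.
U+0929 → 3-byte form E0 A4 A9 at offsets 2–4.
Offset 4 falls in char 2's range; it's byte 3 of E0 A4 A9 = 0xA9.

0xA9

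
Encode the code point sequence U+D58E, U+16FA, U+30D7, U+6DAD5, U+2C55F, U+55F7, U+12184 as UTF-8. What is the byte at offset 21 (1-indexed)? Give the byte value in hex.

0xF0

1-indexed offset 21 is 0-indexed offset 20.
U+D58E → 3-byte form ED 96 8E at offsets 0–2.
U+16FA → 3-byte form E1 9B BA at offsets 3–5.
U+30D7 → 3-byte form E3 83 97 at offsets 6–8.
U+6DAD5 → 4-byte form F1 AD AB 95 at offsets 9–12.
U+2C55F → 4-byte form F0 AC 95 9F at offsets 13–16.
U+55F7 → 3-byte form E5 97 B7 at offsets 17–19.
U+12184 → 4-byte form F0 92 86 84 at offsets 20–23.
Offset 20 falls in char 7's range; it's byte 1 of F0 92 86 84 = 0xF0.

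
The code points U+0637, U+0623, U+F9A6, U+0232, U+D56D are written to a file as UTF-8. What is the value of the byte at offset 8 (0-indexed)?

0xB2

U+0637 → 2-byte form D8 B7 at offsets 0–1.
U+0623 → 2-byte form D8 A3 at offsets 2–3.
U+F9A6 → 3-byte form EF A6 A6 at offsets 4–6.
U+0232 → 2-byte form C8 B2 at offsets 7–8.
Offset 8 falls in char 4's range; it's byte 2 of C8 B2 = 0xB2.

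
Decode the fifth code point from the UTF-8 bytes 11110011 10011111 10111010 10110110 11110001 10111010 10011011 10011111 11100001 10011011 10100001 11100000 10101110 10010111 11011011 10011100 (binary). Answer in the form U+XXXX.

Offset 0: leading byte 0xF3 = 11110011 → 4-byte char #1 = F3 9F BA B6.
Offset 4: leading byte 0xF1 = 11110001 → 4-byte char #2 = F1 BA 9B 9F.
Offset 8: leading byte 0xE1 = 11100001 → 3-byte char #3 = E1 9B A1.
Offset 11: leading byte 0xE0 = 11100000 → 3-byte char #4 = E0 AE 97.
Offset 14: leading byte 0xDB = 11011011 → 2-byte char #5 = DB 9C.
Leading byte 0xDB = 11011011 matches 110xxxxx → 2-byte sequence.
Byte 1: 0xDB = 11011011, payload 11011 (5 bits).
Byte 2: 0x9C = 10011100 (10xxxxxx ✓), payload 011100.
Concatenate: 11011011100 = 0x6DC (11 bits → U+06DC).

U+06DC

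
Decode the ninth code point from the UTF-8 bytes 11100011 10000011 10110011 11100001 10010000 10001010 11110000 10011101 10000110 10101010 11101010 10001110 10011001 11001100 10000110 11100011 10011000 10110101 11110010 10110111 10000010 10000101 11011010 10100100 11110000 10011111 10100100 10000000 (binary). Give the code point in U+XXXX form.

Offset 0: leading byte 0xE3 = 11100011 → 3-byte char #1 = E3 83 B3.
Offset 3: leading byte 0xE1 = 11100001 → 3-byte char #2 = E1 90 8A.
Offset 6: leading byte 0xF0 = 11110000 → 4-byte char #3 = F0 9D 86 AA.
Offset 10: leading byte 0xEA = 11101010 → 3-byte char #4 = EA 8E 99.
Offset 13: leading byte 0xCC = 11001100 → 2-byte char #5 = CC 86.
Offset 15: leading byte 0xE3 = 11100011 → 3-byte char #6 = E3 98 B5.
Offset 18: leading byte 0xF2 = 11110010 → 4-byte char #7 = F2 B7 82 85.
Offset 22: leading byte 0xDA = 11011010 → 2-byte char #8 = DA A4.
Offset 24: leading byte 0xF0 = 11110000 → 4-byte char #9 = F0 9F A4 80.
Leading byte 0xF0 = 11110000 matches 11110xxx → 4-byte sequence.
Byte 1: 0xF0 = 11110000, payload 000 (3 bits).
Byte 2: 0x9F = 10011111 (10xxxxxx ✓), payload 011111.
Byte 3: 0xA4 = 10100100 (10xxxxxx ✓), payload 100100.
Byte 4: 0x80 = 10000000 (10xxxxxx ✓), payload 000000.
Concatenate: 000011111100100000000 = 0x1F900 (21 bits → U+1F900).

U+1F900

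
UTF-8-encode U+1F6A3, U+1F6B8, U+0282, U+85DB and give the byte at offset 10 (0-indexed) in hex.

U+1F6A3 → 4-byte form F0 9F 9A A3 at offsets 0–3.
U+1F6B8 → 4-byte form F0 9F 9A B8 at offsets 4–7.
U+0282 → 2-byte form CA 82 at offsets 8–9.
U+85DB → 3-byte form E8 97 9B at offsets 10–12.
Offset 10 falls in char 4's range; it's byte 1 of E8 97 9B = 0xE8.

0xE8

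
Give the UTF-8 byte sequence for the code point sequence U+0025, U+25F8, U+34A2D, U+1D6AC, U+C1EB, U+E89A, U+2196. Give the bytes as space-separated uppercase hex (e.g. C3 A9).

U+0025: 1-byte form → 25.
U+25F8: 3-byte form → E2 97 B8.
U+34A2D: 4-byte form → F0 B4 A8 AD.
U+1D6AC: 4-byte form → F0 9D 9A AC.
U+C1EB: 3-byte form → EC 87 AB.
U+E89A: 3-byte form → EE A2 9A.
U+2196: 3-byte form → E2 86 96.
Concatenated (21 bytes): 25 E2 97 B8 F0 B4 A8 AD F0 9D 9A AC EC 87 AB EE A2 9A E2 86 96.

25 E2 97 B8 F0 B4 A8 AD F0 9D 9A AC EC 87 AB EE A2 9A E2 86 96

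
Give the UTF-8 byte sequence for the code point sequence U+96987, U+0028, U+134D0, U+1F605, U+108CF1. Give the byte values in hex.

U+96987: 4-byte form → F2 96 A6 87.
U+0028: 1-byte form → 28.
U+134D0: 4-byte form → F0 93 93 90.
U+1F605: 4-byte form → F0 9F 98 85.
U+108CF1: 4-byte form → F4 88 B3 B1.
Concatenated (17 bytes): F2 96 A6 87 28 F0 93 93 90 F0 9F 98 85 F4 88 B3 B1.

F2 96 A6 87 28 F0 93 93 90 F0 9F 98 85 F4 88 B3 B1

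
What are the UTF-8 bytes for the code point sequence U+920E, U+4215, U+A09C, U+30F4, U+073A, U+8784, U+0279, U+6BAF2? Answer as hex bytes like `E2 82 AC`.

U+920E: 3-byte form → E9 88 8E.
U+4215: 3-byte form → E4 88 95.
U+A09C: 3-byte form → EA 82 9C.
U+30F4: 3-byte form → E3 83 B4.
U+073A: 2-byte form → DC BA.
U+8784: 3-byte form → E8 9E 84.
U+0279: 2-byte form → C9 B9.
U+6BAF2: 4-byte form → F1 AB AB B2.
Concatenated (23 bytes): E9 88 8E E4 88 95 EA 82 9C E3 83 B4 DC BA E8 9E 84 C9 B9 F1 AB AB B2.

E9 88 8E E4 88 95 EA 82 9C E3 83 B4 DC BA E8 9E 84 C9 B9 F1 AB AB B2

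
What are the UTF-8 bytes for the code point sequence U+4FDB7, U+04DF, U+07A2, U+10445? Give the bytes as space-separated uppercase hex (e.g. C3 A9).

F1 8F B6 B7 D3 9F DE A2 F0 90 91 85

U+4FDB7: 4-byte form → F1 8F B6 B7.
U+04DF: 2-byte form → D3 9F.
U+07A2: 2-byte form → DE A2.
U+10445: 4-byte form → F0 90 91 85.
Concatenated (12 bytes): F1 8F B6 B7 D3 9F DE A2 F0 90 91 85.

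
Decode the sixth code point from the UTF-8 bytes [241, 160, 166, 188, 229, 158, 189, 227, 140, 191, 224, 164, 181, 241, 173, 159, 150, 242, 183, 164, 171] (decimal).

Offset 0: leading byte 0xF1 = 11110001 → 4-byte char #1 = F1 A0 A6 BC.
Offset 4: leading byte 0xE5 = 11100101 → 3-byte char #2 = E5 9E BD.
Offset 7: leading byte 0xE3 = 11100011 → 3-byte char #3 = E3 8C BF.
Offset 10: leading byte 0xE0 = 11100000 → 3-byte char #4 = E0 A4 B5.
Offset 13: leading byte 0xF1 = 11110001 → 4-byte char #5 = F1 AD 9F 96.
Offset 17: leading byte 0xF2 = 11110010 → 4-byte char #6 = F2 B7 A4 AB.
Leading byte 0xF2 = 11110010 matches 11110xxx → 4-byte sequence.
Byte 1: 0xF2 = 11110010, payload 010 (3 bits).
Byte 2: 0xB7 = 10110111 (10xxxxxx ✓), payload 110111.
Byte 3: 0xA4 = 10100100 (10xxxxxx ✓), payload 100100.
Byte 4: 0xAB = 10101011 (10xxxxxx ✓), payload 101011.
Concatenate: 010110111100100101011 = 0xB792B (21 bits → U+B792B).

U+B792B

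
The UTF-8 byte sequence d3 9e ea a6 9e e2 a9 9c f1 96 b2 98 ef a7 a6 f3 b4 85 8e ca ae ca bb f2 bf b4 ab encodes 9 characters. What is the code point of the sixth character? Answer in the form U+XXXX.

U+F414E

Offset 0: leading byte 0xD3 = 11010011 → 2-byte char #1 = D3 9E.
Offset 2: leading byte 0xEA = 11101010 → 3-byte char #2 = EA A6 9E.
Offset 5: leading byte 0xE2 = 11100010 → 3-byte char #3 = E2 A9 9C.
Offset 8: leading byte 0xF1 = 11110001 → 4-byte char #4 = F1 96 B2 98.
Offset 12: leading byte 0xEF = 11101111 → 3-byte char #5 = EF A7 A6.
Offset 15: leading byte 0xF3 = 11110011 → 4-byte char #6 = F3 B4 85 8E.
Leading byte 0xF3 = 11110011 matches 11110xxx → 4-byte sequence.
Byte 1: 0xF3 = 11110011, payload 011 (3 bits).
Byte 2: 0xB4 = 10110100 (10xxxxxx ✓), payload 110100.
Byte 3: 0x85 = 10000101 (10xxxxxx ✓), payload 000101.
Byte 4: 0x8E = 10001110 (10xxxxxx ✓), payload 001110.
Concatenate: 011110100000101001110 = 0xF414E (21 bits → U+F414E).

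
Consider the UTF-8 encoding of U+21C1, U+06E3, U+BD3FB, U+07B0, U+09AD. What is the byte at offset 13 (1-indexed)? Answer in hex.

1-indexed offset 13 is 0-indexed offset 12.
U+21C1 → 3-byte form E2 87 81 at offsets 0–2.
U+06E3 → 2-byte form DB A3 at offsets 3–4.
U+BD3FB → 4-byte form F2 BD 8F BB at offsets 5–8.
U+07B0 → 2-byte form DE B0 at offsets 9–10.
U+09AD → 3-byte form E0 A6 AD at offsets 11–13.
Offset 12 falls in char 5's range; it's byte 2 of E0 A6 AD = 0xA6.

0xA6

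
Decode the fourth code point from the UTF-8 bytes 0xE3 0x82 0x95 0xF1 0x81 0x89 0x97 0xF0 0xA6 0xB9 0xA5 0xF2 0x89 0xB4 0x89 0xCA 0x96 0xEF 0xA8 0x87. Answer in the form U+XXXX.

U+89D09

Offset 0: leading byte 0xE3 = 11100011 → 3-byte char #1 = E3 82 95.
Offset 3: leading byte 0xF1 = 11110001 → 4-byte char #2 = F1 81 89 97.
Offset 7: leading byte 0xF0 = 11110000 → 4-byte char #3 = F0 A6 B9 A5.
Offset 11: leading byte 0xF2 = 11110010 → 4-byte char #4 = F2 89 B4 89.
Leading byte 0xF2 = 11110010 matches 11110xxx → 4-byte sequence.
Byte 1: 0xF2 = 11110010, payload 010 (3 bits).
Byte 2: 0x89 = 10001001 (10xxxxxx ✓), payload 001001.
Byte 3: 0xB4 = 10110100 (10xxxxxx ✓), payload 110100.
Byte 4: 0x89 = 10001001 (10xxxxxx ✓), payload 001001.
Concatenate: 010001001110100001001 = 0x89D09 (21 bits → U+89D09).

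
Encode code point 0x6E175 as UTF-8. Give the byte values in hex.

U+6E175 = 0x6E175 = 450933 decimal. In range U+10000–U+10FFFF → 4-byte form: 11110xxx 10xxxxxx 10xxxxxx 10xxxxxx.
Binary (21 bits): 001101110000101110101.
Split 3+6+6+6: 001 | 101110 | 000101 | 110101.
Byte 1: 11110001 = 0xF1.
Byte 2: 10101110 = 0xAE.
Byte 3: 10000101 = 0x85.
Byte 4: 10110101 = 0xB5.

F1 AE 85 B5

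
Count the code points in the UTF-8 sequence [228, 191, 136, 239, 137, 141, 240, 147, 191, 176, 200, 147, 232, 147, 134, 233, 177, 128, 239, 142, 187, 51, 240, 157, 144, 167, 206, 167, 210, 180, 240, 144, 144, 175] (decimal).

12

Byte at offset 0: 0xE4 = 11100100 → 3-byte char (#1). Advance 3.
Byte at offset 3: 0xEF = 11101111 → 3-byte char (#2). Advance 3.
Byte at offset 6: 0xF0 = 11110000 → 4-byte char (#3). Advance 4.
Byte at offset 10: 0xC8 = 11001000 → 2-byte char (#4). Advance 2.
Byte at offset 12: 0xE8 = 11101000 → 3-byte char (#5). Advance 3.
Byte at offset 15: 0xE9 = 11101001 → 3-byte char (#6). Advance 3.
Byte at offset 18: 0xEF = 11101111 → 3-byte char (#7). Advance 3.
Byte at offset 21: 0x33 = 00110011 → 1-byte char (#8). Advance 1.
Byte at offset 22: 0xF0 = 11110000 → 4-byte char (#9). Advance 4.
Byte at offset 26: 0xCE = 11001110 → 2-byte char (#10). Advance 2.
Byte at offset 28: 0xD2 = 11010010 → 2-byte char (#11). Advance 2.
Byte at offset 30: 0xF0 = 11110000 → 4-byte char (#12). Advance 4.
Reached end at offset 34 after 12 code points.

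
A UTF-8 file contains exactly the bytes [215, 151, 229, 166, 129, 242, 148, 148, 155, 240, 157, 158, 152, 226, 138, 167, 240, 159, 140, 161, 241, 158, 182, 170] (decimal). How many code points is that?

7

Byte at offset 0: 0xD7 = 11010111 → 2-byte char (#1). Advance 2.
Byte at offset 2: 0xE5 = 11100101 → 3-byte char (#2). Advance 3.
Byte at offset 5: 0xF2 = 11110010 → 4-byte char (#3). Advance 4.
Byte at offset 9: 0xF0 = 11110000 → 4-byte char (#4). Advance 4.
Byte at offset 13: 0xE2 = 11100010 → 3-byte char (#5). Advance 3.
Byte at offset 16: 0xF0 = 11110000 → 4-byte char (#6). Advance 4.
Byte at offset 20: 0xF1 = 11110001 → 4-byte char (#7). Advance 4.
Reached end at offset 24 after 7 code points.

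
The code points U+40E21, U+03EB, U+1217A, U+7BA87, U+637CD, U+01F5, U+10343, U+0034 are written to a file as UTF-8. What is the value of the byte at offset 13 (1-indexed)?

1-indexed offset 13 is 0-indexed offset 12.
U+40E21 → 4-byte form F1 80 B8 A1 at offsets 0–3.
U+03EB → 2-byte form CF AB at offsets 4–5.
U+1217A → 4-byte form F0 92 85 BA at offsets 6–9.
U+7BA87 → 4-byte form F1 BB AA 87 at offsets 10–13.
Offset 12 falls in char 4's range; it's byte 3 of F1 BB AA 87 = 0xAA.

0xAA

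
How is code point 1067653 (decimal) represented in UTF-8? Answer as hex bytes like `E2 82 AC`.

F4 84 AA 85

U+104A85 = 0x104A85 = 1067653 decimal. In range U+10000–U+10FFFF → 4-byte form: 11110xxx 10xxxxxx 10xxxxxx 10xxxxxx.
Binary (21 bits): 100000100101010000101.
Split 3+6+6+6: 100 | 000100 | 101010 | 000101.
Byte 1: 11110100 = 0xF4.
Byte 2: 10000100 = 0x84.
Byte 3: 10101010 = 0xAA.
Byte 4: 10000101 = 0x85.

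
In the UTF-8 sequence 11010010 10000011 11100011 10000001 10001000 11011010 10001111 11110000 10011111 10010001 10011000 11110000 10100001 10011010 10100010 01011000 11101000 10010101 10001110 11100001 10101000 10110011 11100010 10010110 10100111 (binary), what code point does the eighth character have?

U+1A33

Offset 0: leading byte 0xD2 = 11010010 → 2-byte char #1 = D2 83.
Offset 2: leading byte 0xE3 = 11100011 → 3-byte char #2 = E3 81 88.
Offset 5: leading byte 0xDA = 11011010 → 2-byte char #3 = DA 8F.
Offset 7: leading byte 0xF0 = 11110000 → 4-byte char #4 = F0 9F 91 98.
Offset 11: leading byte 0xF0 = 11110000 → 4-byte char #5 = F0 A1 9A A2.
Offset 15: leading byte 0x58 = 01011000 → 1-byte char #6 = 58.
Offset 16: leading byte 0xE8 = 11101000 → 3-byte char #7 = E8 95 8E.
Offset 19: leading byte 0xE1 = 11100001 → 3-byte char #8 = E1 A8 B3.
Leading byte 0xE1 = 11100001 matches 1110xxxx → 3-byte sequence.
Byte 1: 0xE1 = 11100001, payload 0001 (4 bits).
Byte 2: 0xA8 = 10101000 (10xxxxxx ✓), payload 101000.
Byte 3: 0xB3 = 10110011 (10xxxxxx ✓), payload 110011.
Concatenate: 0001101000110011 = 0x1A33 (16 bits → U+1A33).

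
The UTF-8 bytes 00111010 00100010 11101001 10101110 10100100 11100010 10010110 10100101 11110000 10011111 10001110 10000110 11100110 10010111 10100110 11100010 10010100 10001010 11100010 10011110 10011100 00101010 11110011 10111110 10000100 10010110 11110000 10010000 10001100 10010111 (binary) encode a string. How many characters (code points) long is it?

Byte at offset 0: 0x3A = 00111010 → 1-byte char (#1). Advance 1.
Byte at offset 1: 0x22 = 00100010 → 1-byte char (#2). Advance 1.
Byte at offset 2: 0xE9 = 11101001 → 3-byte char (#3). Advance 3.
Byte at offset 5: 0xE2 = 11100010 → 3-byte char (#4). Advance 3.
Byte at offset 8: 0xF0 = 11110000 → 4-byte char (#5). Advance 4.
Byte at offset 12: 0xE6 = 11100110 → 3-byte char (#6). Advance 3.
Byte at offset 15: 0xE2 = 11100010 → 3-byte char (#7). Advance 3.
Byte at offset 18: 0xE2 = 11100010 → 3-byte char (#8). Advance 3.
Byte at offset 21: 0x2A = 00101010 → 1-byte char (#9). Advance 1.
Byte at offset 22: 0xF3 = 11110011 → 4-byte char (#10). Advance 4.
Byte at offset 26: 0xF0 = 11110000 → 4-byte char (#11). Advance 4.
Reached end at offset 30 after 11 code points.

11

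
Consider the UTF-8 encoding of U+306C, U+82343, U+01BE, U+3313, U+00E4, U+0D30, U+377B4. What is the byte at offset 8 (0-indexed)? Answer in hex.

U+306C → 3-byte form E3 81 AC at offsets 0–2.
U+82343 → 4-byte form F2 82 8D 83 at offsets 3–6.
U+01BE → 2-byte form C6 BE at offsets 7–8.
Offset 8 falls in char 3's range; it's byte 2 of C6 BE = 0xBE.

0xBE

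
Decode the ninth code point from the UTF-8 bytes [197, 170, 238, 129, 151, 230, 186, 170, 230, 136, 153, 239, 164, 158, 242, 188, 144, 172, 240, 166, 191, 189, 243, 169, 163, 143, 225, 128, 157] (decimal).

U+101D

Offset 0: leading byte 0xC5 = 11000101 → 2-byte char #1 = C5 AA.
Offset 2: leading byte 0xEE = 11101110 → 3-byte char #2 = EE 81 97.
Offset 5: leading byte 0xE6 = 11100110 → 3-byte char #3 = E6 BA AA.
Offset 8: leading byte 0xE6 = 11100110 → 3-byte char #4 = E6 88 99.
Offset 11: leading byte 0xEF = 11101111 → 3-byte char #5 = EF A4 9E.
Offset 14: leading byte 0xF2 = 11110010 → 4-byte char #6 = F2 BC 90 AC.
Offset 18: leading byte 0xF0 = 11110000 → 4-byte char #7 = F0 A6 BF BD.
Offset 22: leading byte 0xF3 = 11110011 → 4-byte char #8 = F3 A9 A3 8F.
Offset 26: leading byte 0xE1 = 11100001 → 3-byte char #9 = E1 80 9D.
Leading byte 0xE1 = 11100001 matches 1110xxxx → 3-byte sequence.
Byte 1: 0xE1 = 11100001, payload 0001 (4 bits).
Byte 2: 0x80 = 10000000 (10xxxxxx ✓), payload 000000.
Byte 3: 0x9D = 10011101 (10xxxxxx ✓), payload 011101.
Concatenate: 0001000000011101 = 0x101D (16 bits → U+101D).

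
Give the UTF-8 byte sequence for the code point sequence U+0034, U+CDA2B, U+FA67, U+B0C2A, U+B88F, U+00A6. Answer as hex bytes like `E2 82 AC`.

U+0034: 1-byte form → 34.
U+CDA2B: 4-byte form → F3 8D A8 AB.
U+FA67: 3-byte form → EF A9 A7.
U+B0C2A: 4-byte form → F2 B0 B0 AA.
U+B88F: 3-byte form → EB A2 8F.
U+00A6: 2-byte form → C2 A6.
Concatenated (17 bytes): 34 F3 8D A8 AB EF A9 A7 F2 B0 B0 AA EB A2 8F C2 A6.

34 F3 8D A8 AB EF A9 A7 F2 B0 B0 AA EB A2 8F C2 A6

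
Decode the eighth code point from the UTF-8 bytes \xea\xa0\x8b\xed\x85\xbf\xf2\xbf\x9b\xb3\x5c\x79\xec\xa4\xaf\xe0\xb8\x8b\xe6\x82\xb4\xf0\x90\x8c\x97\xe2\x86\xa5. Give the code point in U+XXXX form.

Offset 0: leading byte 0xEA = 11101010 → 3-byte char #1 = EA A0 8B.
Offset 3: leading byte 0xED = 11101101 → 3-byte char #2 = ED 85 BF.
Offset 6: leading byte 0xF2 = 11110010 → 4-byte char #3 = F2 BF 9B B3.
Offset 10: leading byte 0x5C = 01011100 → 1-byte char #4 = 5C.
Offset 11: leading byte 0x79 = 01111001 → 1-byte char #5 = 79.
Offset 12: leading byte 0xEC = 11101100 → 3-byte char #6 = EC A4 AF.
Offset 15: leading byte 0xE0 = 11100000 → 3-byte char #7 = E0 B8 8B.
Offset 18: leading byte 0xE6 = 11100110 → 3-byte char #8 = E6 82 B4.
Leading byte 0xE6 = 11100110 matches 1110xxxx → 3-byte sequence.
Byte 1: 0xE6 = 11100110, payload 0110 (4 bits).
Byte 2: 0x82 = 10000010 (10xxxxxx ✓), payload 000010.
Byte 3: 0xB4 = 10110100 (10xxxxxx ✓), payload 110100.
Concatenate: 0110000010110100 = 0x60B4 (16 bits → U+60B4).

U+60B4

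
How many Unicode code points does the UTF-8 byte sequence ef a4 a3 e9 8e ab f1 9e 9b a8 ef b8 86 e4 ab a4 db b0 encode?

6

Byte at offset 0: 0xEF = 11101111 → 3-byte char (#1). Advance 3.
Byte at offset 3: 0xE9 = 11101001 → 3-byte char (#2). Advance 3.
Byte at offset 6: 0xF1 = 11110001 → 4-byte char (#3). Advance 4.
Byte at offset 10: 0xEF = 11101111 → 3-byte char (#4). Advance 3.
Byte at offset 13: 0xE4 = 11100100 → 3-byte char (#5). Advance 3.
Byte at offset 16: 0xDB = 11011011 → 2-byte char (#6). Advance 2.
Reached end at offset 18 after 6 code points.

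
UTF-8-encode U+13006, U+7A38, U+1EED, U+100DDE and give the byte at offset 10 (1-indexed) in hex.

0xAD

1-indexed offset 10 is 0-indexed offset 9.
U+13006 → 4-byte form F0 93 80 86 at offsets 0–3.
U+7A38 → 3-byte form E7 A8 B8 at offsets 4–6.
U+1EED → 3-byte form E1 BB AD at offsets 7–9.
Offset 9 falls in char 3's range; it's byte 3 of E1 BB AD = 0xAD.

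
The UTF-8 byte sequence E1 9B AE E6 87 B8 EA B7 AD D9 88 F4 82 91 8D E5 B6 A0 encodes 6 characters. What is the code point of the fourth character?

U+0648

Offset 0: leading byte 0xE1 = 11100001 → 3-byte char #1 = E1 9B AE.
Offset 3: leading byte 0xE6 = 11100110 → 3-byte char #2 = E6 87 B8.
Offset 6: leading byte 0xEA = 11101010 → 3-byte char #3 = EA B7 AD.
Offset 9: leading byte 0xD9 = 11011001 → 2-byte char #4 = D9 88.
Leading byte 0xD9 = 11011001 matches 110xxxxx → 2-byte sequence.
Byte 1: 0xD9 = 11011001, payload 11001 (5 bits).
Byte 2: 0x88 = 10001000 (10xxxxxx ✓), payload 001000.
Concatenate: 11001001000 = 0x648 (11 bits → U+0648).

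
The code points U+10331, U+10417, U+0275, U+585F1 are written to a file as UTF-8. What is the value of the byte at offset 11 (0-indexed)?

0x98

U+10331 → 4-byte form F0 90 8C B1 at offsets 0–3.
U+10417 → 4-byte form F0 90 90 97 at offsets 4–7.
U+0275 → 2-byte form C9 B5 at offsets 8–9.
U+585F1 → 4-byte form F1 98 97 B1 at offsets 10–13.
Offset 11 falls in char 4's range; it's byte 2 of F1 98 97 B1 = 0x98.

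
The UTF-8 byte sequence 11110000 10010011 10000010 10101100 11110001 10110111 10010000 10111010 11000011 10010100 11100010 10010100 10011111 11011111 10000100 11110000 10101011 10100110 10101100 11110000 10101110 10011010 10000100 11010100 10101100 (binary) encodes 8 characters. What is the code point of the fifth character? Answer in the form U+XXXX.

U+07C4

Offset 0: leading byte 0xF0 = 11110000 → 4-byte char #1 = F0 93 82 AC.
Offset 4: leading byte 0xF1 = 11110001 → 4-byte char #2 = F1 B7 90 BA.
Offset 8: leading byte 0xC3 = 11000011 → 2-byte char #3 = C3 94.
Offset 10: leading byte 0xE2 = 11100010 → 3-byte char #4 = E2 94 9F.
Offset 13: leading byte 0xDF = 11011111 → 2-byte char #5 = DF 84.
Leading byte 0xDF = 11011111 matches 110xxxxx → 2-byte sequence.
Byte 1: 0xDF = 11011111, payload 11111 (5 bits).
Byte 2: 0x84 = 10000100 (10xxxxxx ✓), payload 000100.
Concatenate: 11111000100 = 0x7C4 (11 bits → U+07C4).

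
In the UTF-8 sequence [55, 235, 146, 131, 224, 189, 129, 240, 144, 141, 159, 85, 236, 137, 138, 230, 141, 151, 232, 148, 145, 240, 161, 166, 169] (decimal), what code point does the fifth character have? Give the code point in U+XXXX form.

U+0055

Offset 0: leading byte 0x37 = 00110111 → 1-byte char #1 = 37.
Offset 1: leading byte 0xEB = 11101011 → 3-byte char #2 = EB 92 83.
Offset 4: leading byte 0xE0 = 11100000 → 3-byte char #3 = E0 BD 81.
Offset 7: leading byte 0xF0 = 11110000 → 4-byte char #4 = F0 90 8D 9F.
Offset 11: leading byte 0x55 = 01010101 → 1-byte char #5 = 55.
Leading byte 0x55 = 01010101 matches 0xxxxxxx → 1-byte sequence.
Byte 1: 0x55 = 01010101, payload 1010101 (7 bits).
Concatenate: 1010101 = 0x55 (7 bits → U+0055).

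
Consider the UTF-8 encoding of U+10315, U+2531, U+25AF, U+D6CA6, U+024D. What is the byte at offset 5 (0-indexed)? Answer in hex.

U+10315 → 4-byte form F0 90 8C 95 at offsets 0–3.
U+2531 → 3-byte form E2 94 B1 at offsets 4–6.
Offset 5 falls in char 2's range; it's byte 2 of E2 94 B1 = 0x94.

0x94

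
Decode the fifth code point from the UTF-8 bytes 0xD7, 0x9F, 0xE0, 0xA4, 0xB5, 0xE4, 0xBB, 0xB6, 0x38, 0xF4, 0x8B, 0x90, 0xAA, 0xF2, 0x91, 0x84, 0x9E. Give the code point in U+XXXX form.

Offset 0: leading byte 0xD7 = 11010111 → 2-byte char #1 = D7 9F.
Offset 2: leading byte 0xE0 = 11100000 → 3-byte char #2 = E0 A4 B5.
Offset 5: leading byte 0xE4 = 11100100 → 3-byte char #3 = E4 BB B6.
Offset 8: leading byte 0x38 = 00111000 → 1-byte char #4 = 38.
Offset 9: leading byte 0xF4 = 11110100 → 4-byte char #5 = F4 8B 90 AA.
Leading byte 0xF4 = 11110100 matches 11110xxx → 4-byte sequence.
Byte 1: 0xF4 = 11110100, payload 100 (3 bits).
Byte 2: 0x8B = 10001011 (10xxxxxx ✓), payload 001011.
Byte 3: 0x90 = 10010000 (10xxxxxx ✓), payload 010000.
Byte 4: 0xAA = 10101010 (10xxxxxx ✓), payload 101010.
Concatenate: 100001011010000101010 = 0x10B42A (21 bits → U+10B42A).

U+10B42A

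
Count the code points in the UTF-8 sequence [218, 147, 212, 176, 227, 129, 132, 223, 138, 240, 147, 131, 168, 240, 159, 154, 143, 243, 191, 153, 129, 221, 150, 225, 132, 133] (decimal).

Byte at offset 0: 0xDA = 11011010 → 2-byte char (#1). Advance 2.
Byte at offset 2: 0xD4 = 11010100 → 2-byte char (#2). Advance 2.
Byte at offset 4: 0xE3 = 11100011 → 3-byte char (#3). Advance 3.
Byte at offset 7: 0xDF = 11011111 → 2-byte char (#4). Advance 2.
Byte at offset 9: 0xF0 = 11110000 → 4-byte char (#5). Advance 4.
Byte at offset 13: 0xF0 = 11110000 → 4-byte char (#6). Advance 4.
Byte at offset 17: 0xF3 = 11110011 → 4-byte char (#7). Advance 4.
Byte at offset 21: 0xDD = 11011101 → 2-byte char (#8). Advance 2.
Byte at offset 23: 0xE1 = 11100001 → 3-byte char (#9). Advance 3.
Reached end at offset 26 after 9 code points.

9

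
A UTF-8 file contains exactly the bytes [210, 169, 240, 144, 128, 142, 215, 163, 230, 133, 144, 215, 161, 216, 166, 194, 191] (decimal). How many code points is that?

Byte at offset 0: 0xD2 = 11010010 → 2-byte char (#1). Advance 2.
Byte at offset 2: 0xF0 = 11110000 → 4-byte char (#2). Advance 4.
Byte at offset 6: 0xD7 = 11010111 → 2-byte char (#3). Advance 2.
Byte at offset 8: 0xE6 = 11100110 → 3-byte char (#4). Advance 3.
Byte at offset 11: 0xD7 = 11010111 → 2-byte char (#5). Advance 2.
Byte at offset 13: 0xD8 = 11011000 → 2-byte char (#6). Advance 2.
Byte at offset 15: 0xC2 = 11000010 → 2-byte char (#7). Advance 2.
Reached end at offset 17 after 7 code points.

7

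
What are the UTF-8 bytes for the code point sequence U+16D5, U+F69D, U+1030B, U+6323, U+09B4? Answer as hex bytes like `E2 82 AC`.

E1 9B 95 EF 9A 9D F0 90 8C 8B E6 8C A3 E0 A6 B4

U+16D5: 3-byte form → E1 9B 95.
U+F69D: 3-byte form → EF 9A 9D.
U+1030B: 4-byte form → F0 90 8C 8B.
U+6323: 3-byte form → E6 8C A3.
U+09B4: 3-byte form → E0 A6 B4.
Concatenated (16 bytes): E1 9B 95 EF 9A 9D F0 90 8C 8B E6 8C A3 E0 A6 B4.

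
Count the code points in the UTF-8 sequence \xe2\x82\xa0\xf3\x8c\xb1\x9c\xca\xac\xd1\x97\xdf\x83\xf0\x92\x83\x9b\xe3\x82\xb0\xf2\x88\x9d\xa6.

Byte at offset 0: 0xE2 = 11100010 → 3-byte char (#1). Advance 3.
Byte at offset 3: 0xF3 = 11110011 → 4-byte char (#2). Advance 4.
Byte at offset 7: 0xCA = 11001010 → 2-byte char (#3). Advance 2.
Byte at offset 9: 0xD1 = 11010001 → 2-byte char (#4). Advance 2.
Byte at offset 11: 0xDF = 11011111 → 2-byte char (#5). Advance 2.
Byte at offset 13: 0xF0 = 11110000 → 4-byte char (#6). Advance 4.
Byte at offset 17: 0xE3 = 11100011 → 3-byte char (#7). Advance 3.
Byte at offset 20: 0xF2 = 11110010 → 4-byte char (#8). Advance 4.
Reached end at offset 24 after 8 code points.

8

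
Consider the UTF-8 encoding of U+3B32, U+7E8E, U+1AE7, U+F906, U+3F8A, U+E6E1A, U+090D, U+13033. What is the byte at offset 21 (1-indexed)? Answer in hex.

0xA4

1-indexed offset 21 is 0-indexed offset 20.
U+3B32 → 3-byte form E3 AC B2 at offsets 0–2.
U+7E8E → 3-byte form E7 BA 8E at offsets 3–5.
U+1AE7 → 3-byte form E1 AB A7 at offsets 6–8.
U+F906 → 3-byte form EF A4 86 at offsets 9–11.
U+3F8A → 3-byte form E3 BE 8A at offsets 12–14.
U+E6E1A → 4-byte form F3 A6 B8 9A at offsets 15–18.
U+090D → 3-byte form E0 A4 8D at offsets 19–21.
Offset 20 falls in char 7's range; it's byte 2 of E0 A4 8D = 0xA4.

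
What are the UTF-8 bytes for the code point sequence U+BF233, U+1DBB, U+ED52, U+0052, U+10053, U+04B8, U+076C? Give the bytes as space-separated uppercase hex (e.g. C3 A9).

F2 BF 88 B3 E1 B6 BB EE B5 92 52 F0 90 81 93 D2 B8 DD AC

U+BF233: 4-byte form → F2 BF 88 B3.
U+1DBB: 3-byte form → E1 B6 BB.
U+ED52: 3-byte form → EE B5 92.
U+0052: 1-byte form → 52.
U+10053: 4-byte form → F0 90 81 93.
U+04B8: 2-byte form → D2 B8.
U+076C: 2-byte form → DD AC.
Concatenated (19 bytes): F2 BF 88 B3 E1 B6 BB EE B5 92 52 F0 90 81 93 D2 B8 DD AC.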